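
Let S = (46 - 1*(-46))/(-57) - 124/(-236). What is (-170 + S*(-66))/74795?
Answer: -110028/83845195 ≈ -0.0013123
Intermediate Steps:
S = -3661/3363 (S = (46 + 46)*(-1/57) - 124*(-1/236) = 92*(-1/57) + 31/59 = -92/57 + 31/59 = -3661/3363 ≈ -1.0886)
(-170 + S*(-66))/74795 = (-170 - 3661/3363*(-66))/74795 = (-170 + 80542/1121)*(1/74795) = -110028/1121*1/74795 = -110028/83845195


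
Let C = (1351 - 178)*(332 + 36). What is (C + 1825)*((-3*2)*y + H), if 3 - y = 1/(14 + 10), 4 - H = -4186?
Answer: 7234497921/4 ≈ 1.8086e+9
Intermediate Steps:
H = 4190 (H = 4 - 1*(-4186) = 4 + 4186 = 4190)
y = 71/24 (y = 3 - 1/(14 + 10) = 3 - 1/24 = 71/24 ≈ 2.9583)
C = 431664 (C = 1173*368 = 431664)
(C + 1825)*((-3*2)*y + H) = (431664 + 1825)*(-3*2*(71/24) + 4190) = 433489*(-6*71/24 + 4190) = 433489*(-71/4 + 4190) = 433489*(16689/4) = 7234497921/4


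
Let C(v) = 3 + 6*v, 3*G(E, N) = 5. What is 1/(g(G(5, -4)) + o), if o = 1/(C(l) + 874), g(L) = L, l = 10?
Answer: 2811/4688 ≈ 0.59962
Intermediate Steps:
G(E, N) = 5/3 (G(E, N) = (⅓)*5 = 5/3)
o = 1/937 (o = 1/((3 + 6*10) + 874) = 1/((3 + 60) + 874) = 1/(63 + 874) = 1/937 ≈ 0.0010672)
1/(g(G(5, -4)) + o) = 1/(5/3 + 1/937) = 1/(4688/2811) = 2811/4688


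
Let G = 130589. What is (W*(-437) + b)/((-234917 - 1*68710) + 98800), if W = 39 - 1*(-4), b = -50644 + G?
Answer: -61154/204827 ≈ -0.29856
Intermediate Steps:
b = 79945 (b = -50644 + 130589 = 79945)
W = 43 (W = 39 + 4 = 43)
(W*(-437) + b)/((-234917 - 1*68710) + 98800) = (43*(-437) + 79945)/((-234917 - 1*68710) + 98800) = (-18791 + 79945)/((-234917 - 68710) + 98800) = 61154/(-303627 + 98800) = 61154/(-204827) = 61154*(-1/204827) = -61154/204827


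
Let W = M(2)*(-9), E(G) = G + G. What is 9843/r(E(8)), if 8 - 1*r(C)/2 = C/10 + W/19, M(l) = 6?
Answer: 935085/1756 ≈ 532.51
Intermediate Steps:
E(G) = 2*G
W = -54 (W = 6*(-9) = -54)
r(C) = 412/19 - C/5 (r(C) = 16 - 2*(C/10 - 54/19) = 16 - 2*(-54/19 + C/10) = 16 + (108/19 - C/5) = 412/19 - C/5)
9843/r(E(8)) = 9843/(412/19 - 2*8/5) = 9843/(412/19 - 1/5*16) = 9843/(412/19 - 16/5) = 9843/(1756/95) = 9843*(95/1756) = 935085/1756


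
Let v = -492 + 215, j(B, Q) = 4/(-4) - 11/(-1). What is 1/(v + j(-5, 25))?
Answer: -1/267 ≈ -0.0037453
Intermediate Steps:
j(B, Q) = 10 (j(B, Q) = 4*(-¼) - 11*(-1) = -1 + 11 = 10)
v = -277
1/(v + j(-5, 25)) = 1/(-277 + 10) = 1/(-267) = -1/267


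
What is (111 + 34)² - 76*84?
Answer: 14641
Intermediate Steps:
(111 + 34)² - 76*84 = 145² - 6384 = 21025 - 6384 = 14641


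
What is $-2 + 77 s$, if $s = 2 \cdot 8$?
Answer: $1230$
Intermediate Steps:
$s = 16$
$-2 + 77 s = -2 + 77 \cdot 16 = -2 + 1232 = 1230$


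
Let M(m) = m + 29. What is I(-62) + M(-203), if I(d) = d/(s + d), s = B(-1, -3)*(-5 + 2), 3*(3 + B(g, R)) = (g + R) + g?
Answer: -4145/24 ≈ -172.71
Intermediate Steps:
B(g, R) = -3 + R/3 + 2*g/3 (B(g, R) = -3 + ((g + R) + g)/3 = -3 + ((R + g) + g)/3 = -3 + (R + 2*g)/3 = -3 + (R/3 + 2*g/3) = -3 + R/3 + 2*g/3)
M(m) = 29 + m
s = 14 (s = (-3 + (⅓)*(-3) + (⅔)*(-1))*(-5 + 2) = (-3 - 1 - ⅔)*(-3) = -14/3*(-3) = 14)
I(d) = d/(14 + d)
I(-62) + M(-203) = -62/(14 - 62) + (29 - 203) = -62/(-48) - 174 = -62*(-1/48) - 174 = 31/24 - 174 = -4145/24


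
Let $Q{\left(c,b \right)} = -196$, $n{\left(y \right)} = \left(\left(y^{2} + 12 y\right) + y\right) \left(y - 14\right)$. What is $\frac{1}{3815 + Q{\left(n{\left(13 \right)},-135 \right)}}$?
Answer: $\frac{1}{3619} \approx 0.00027632$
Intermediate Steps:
$n{\left(y \right)} = \left(-14 + y\right) \left(y^{2} + 13 y\right)$ ($n{\left(y \right)} = \left(y^{2} + 13 y\right) \left(-14 + y\right) = \left(-14 + y\right) \left(y^{2} + 13 y\right)$)
$\frac{1}{3815 + Q{\left(n{\left(13 \right)},-135 \right)}} = \frac{1}{3815 - 196} = \frac{1}{3619}$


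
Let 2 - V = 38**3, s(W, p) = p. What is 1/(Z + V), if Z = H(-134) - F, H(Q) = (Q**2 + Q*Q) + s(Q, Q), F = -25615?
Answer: 1/6523 ≈ 0.00015330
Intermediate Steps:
H(Q) = Q + 2*Q**2 (H(Q) = (Q**2 + Q*Q) + Q = (Q**2 + Q**2) + Q = 2*Q**2 + Q = Q + 2*Q**2)
V = -54870 (V = 2 - 1*38**3 = 2 - 1*54872 = 2 - 54872 = -54870)
Z = 61393 (Z = -134*(1 + 2*(-134)) - 1*(-25615) = -134*(1 - 268) + 25615 = -134*(-267) + 25615 = 35778 + 25615 = 61393)
1/(Z + V) = 1/(61393 - 54870) = 1/6523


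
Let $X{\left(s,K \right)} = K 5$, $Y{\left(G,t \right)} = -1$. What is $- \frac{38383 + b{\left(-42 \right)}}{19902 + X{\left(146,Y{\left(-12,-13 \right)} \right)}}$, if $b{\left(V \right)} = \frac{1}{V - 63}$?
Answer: $- \frac{4030214}{2089185} \approx -1.9291$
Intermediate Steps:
$b{\left(V \right)} = \frac{1}{-63 + V}$
$X{\left(s,K \right)} = 5 K$
$- \frac{38383 + b{\left(-42 \right)}}{19902 + X{\left(146,Y{\left(-12,-13 \right)} \right)}} = - \frac{38383 + \frac{1}{-63 - 42}}{19902 + 5 \left(-1\right)} = - \frac{38383 + \frac{1}{-105}}{19902 - 5} = - \frac{38383 - \frac{1}{105}}{19897} = - \frac{4030214}{105 \cdot 19897} = \left(-1\right) \frac{4030214}{2089185} = - \frac{4030214}{2089185}$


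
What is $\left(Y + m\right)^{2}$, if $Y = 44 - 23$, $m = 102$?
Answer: $15129$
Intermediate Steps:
$Y = 21$ ($Y = 44 - 23 = 21$)
$\left(Y + m\right)^{2} = \left(21 + 102\right)^{2} = 123^{2} = 15129$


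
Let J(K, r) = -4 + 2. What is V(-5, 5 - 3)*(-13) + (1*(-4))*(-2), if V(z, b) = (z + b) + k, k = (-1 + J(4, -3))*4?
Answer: 203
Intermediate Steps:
J(K, r) = -2
k = -12 (k = (-1 - 2)*4 = -3*4 = -12)
V(z, b) = -12 + b + z (V(z, b) = (z + b) - 12 = (b + z) - 12 = -12 + b + z)
V(-5, 5 - 3)*(-13) + (1*(-4))*(-2) = (-12 + (5 - 3) - 5)*(-13) + (1*(-4))*(-2) = (-12 + 2 - 5)*(-13) - 4*(-2) = -15*(-13) + 8 = 195 + 8 = 203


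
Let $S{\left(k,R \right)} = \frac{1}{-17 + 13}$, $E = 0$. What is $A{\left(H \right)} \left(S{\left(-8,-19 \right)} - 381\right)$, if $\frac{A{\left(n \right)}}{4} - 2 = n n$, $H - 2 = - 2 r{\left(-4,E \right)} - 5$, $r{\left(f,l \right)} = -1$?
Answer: $-4575$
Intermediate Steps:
$S{\left(k,R \right)} = - \frac{1}{4}$ ($S{\left(k,R \right)} = \frac{1}{-4} = - \frac{1}{4}$)
$H = -1$ ($H = 2 - 3 = -1$)
$A{\left(n \right)} = 8 + 4 n^{2}$ ($A{\left(n \right)} = 8 + 4 n n = 8 + 4 n^{2}$)
$A{\left(H \right)} \left(S{\left(-8,-19 \right)} - 381\right) = \left(8 + 4 \left(-1\right)^{2}\right) \left(- \frac{1}{4} - 381\right) = \left(8 + 4 \cdot 1\right) \left(- \frac{1525}{4}\right) = \left(8 + 4\right) \left(- \frac{1525}{4}\right) = 12 \left(- \frac{1525}{4}\right) = -4575$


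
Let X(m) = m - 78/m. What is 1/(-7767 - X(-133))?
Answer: -133/1015400 ≈ -0.00013098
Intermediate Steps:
1/(-7767 - X(-133)) = 1/(-7767 - (-133 - 78/(-133))) = 1/(-7767 - (-133 - 78*(-1/133))) = 1/(-7767 - (-133 + 78/133)) = 1/(-7767 - 1*(-17611/133)) = 1/(-7767 + 17611/133) = 1/(-1015400/133) = -133/1015400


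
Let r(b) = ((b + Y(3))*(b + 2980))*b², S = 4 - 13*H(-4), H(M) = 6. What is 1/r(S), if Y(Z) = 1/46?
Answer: -23/27076405084 ≈ -8.4945e-10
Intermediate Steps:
Y(Z) = 1/46
S = -74 (S = 4 - 13*6 = 4 - 78 = -74)
r(b) = b²*(2980 + b)*(1/46 + b) (r(b) = ((b + 1/46)*(b + 2980))*b² = ((1/46 + b)*(2980 + b))*b² = ((2980 + b)*(1/46 + b))*b² = b²*(2980 + b)*(1/46 + b))
1/r(S) = 1/((1/46)*(-74)²*(2980 + 46*(-74)² + 137081*(-74))) = 1/((1/46)*5476*(2980 + 46*5476 - 10143994)) = 1/((1/46)*5476*(2980 + 251896 - 10143994)) = 1/((1/46)*5476*(-9889118)) = 1/(-27076405084/23) = -23/27076405084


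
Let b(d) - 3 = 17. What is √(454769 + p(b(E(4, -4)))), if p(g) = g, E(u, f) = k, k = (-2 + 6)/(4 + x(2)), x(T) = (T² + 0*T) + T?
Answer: √454789 ≈ 674.38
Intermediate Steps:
x(T) = T + T² (x(T) = (T² + 0) + T = T² + T = T + T²)
k = ⅖ (k = (-2 + 6)/(4 + 2*(1 + 2)) = 4/(4 + 2*3) = 4/(4 + 6) = 4/10 = 4*(⅒) = ⅖ ≈ 0.40000)
E(u, f) = ⅖
b(d) = 20 (b(d) = 3 + 17 = 20)
√(454769 + p(b(E(4, -4)))) = √(454769 + 20) = √454789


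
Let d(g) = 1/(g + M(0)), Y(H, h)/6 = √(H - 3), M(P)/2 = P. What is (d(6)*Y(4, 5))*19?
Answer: 19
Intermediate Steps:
M(P) = 2*P
Y(H, h) = 6*√(-3 + H) (Y(H, h) = 6*√(H - 3) = 6*√(-3 + H))
d(g) = 1/g (d(g) = 1/(g + 2*0) = 1/(g + 0) = 1/g)
(d(6)*Y(4, 5))*19 = ((6*√(-3 + 4))/6)*19 = ((6*√1)/6)*19 = ((6*1)/6)*19 = ((⅙)*6)*19 = 1*19 = 19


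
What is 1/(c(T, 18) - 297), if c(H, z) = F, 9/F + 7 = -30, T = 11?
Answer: -37/10998 ≈ -0.0033642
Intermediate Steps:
F = -9/37 (F = 9/(-7 - 30) = 9/(-37) = 9*(-1/37) = -9/37 ≈ -0.24324)
c(H, z) = -9/37
1/(c(T, 18) - 297) = 1/(-9/37 - 297) = 1/(-10998/37) = -37/10998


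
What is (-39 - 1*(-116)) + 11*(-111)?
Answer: -1144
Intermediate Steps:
(-39 - 1*(-116)) + 11*(-111) = (-39 + 116) - 1221 = 77 - 1221 = -1144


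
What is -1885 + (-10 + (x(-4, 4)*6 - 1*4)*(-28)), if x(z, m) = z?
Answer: -1111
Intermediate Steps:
-1885 + (-10 + (x(-4, 4)*6 - 1*4)*(-28)) = -1885 + (-10 + (-4*6 - 1*4)*(-28)) = -1885 + (-10 + (-24 - 4)*(-28)) = -1885 + (-10 - 28*(-28)) = -1885 + (-10 + 784) = -1885 + 774 = -1111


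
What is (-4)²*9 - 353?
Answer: -209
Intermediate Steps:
(-4)²*9 - 353 = 16*9 - 353 = 144 - 353 = -209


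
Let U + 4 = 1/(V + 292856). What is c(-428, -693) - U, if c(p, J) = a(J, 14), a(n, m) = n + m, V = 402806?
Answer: -469571851/695662 ≈ -675.00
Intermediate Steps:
a(n, m) = m + n
c(p, J) = 14 + J
U = -2782647/695662 (U = -4 + 1/(402806 + 292856) = -4 + 1/695662 = -2782647/695662 ≈ -4.0000)
c(-428, -693) - U = (14 - 693) - 1*(-2782647/695662) = -679 + 2782647/695662 = -469571851/695662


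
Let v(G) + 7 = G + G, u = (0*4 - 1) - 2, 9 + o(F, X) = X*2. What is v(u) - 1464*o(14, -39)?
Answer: 127355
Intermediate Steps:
o(F, X) = -9 + 2*X (o(F, X) = -9 + X*2 = -9 + 2*X)
u = -3 (u = (0 - 1) - 2 = -1 - 2 = -3)
v(G) = -7 + 2*G (v(G) = -7 + (G + G) = -7 + 2*G)
v(u) - 1464*o(14, -39) = (-7 + 2*(-3)) - 1464*(-9 + 2*(-39)) = (-7 - 6) - 1464*(-9 - 78) = -13 - 1464*(-87) = -13 + 127368 = 127355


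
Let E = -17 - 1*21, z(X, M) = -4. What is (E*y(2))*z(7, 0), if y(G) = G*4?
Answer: 1216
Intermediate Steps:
y(G) = 4*G
E = -38 (E = -17 - 21 = -38)
(E*y(2))*z(7, 0) = -152*2*(-4) = -38*8*(-4) = -304*(-4) = 1216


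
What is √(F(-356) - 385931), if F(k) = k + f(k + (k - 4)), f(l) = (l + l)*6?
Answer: I*√394879 ≈ 628.39*I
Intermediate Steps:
f(l) = 12*l (f(l) = (2*l)*6 = 12*l)
F(k) = -48 + 25*k (F(k) = k + 12*(k + (k - 4)) = k + 12*(k + (-4 + k)) = k + 12*(-4 + 2*k) = k + (-48 + 24*k) = -48 + 25*k)
√(F(-356) - 385931) = √((-48 + 25*(-356)) - 385931) = √((-48 - 8900) - 385931) = √(-8948 - 385931) = √(-394879) = I*√394879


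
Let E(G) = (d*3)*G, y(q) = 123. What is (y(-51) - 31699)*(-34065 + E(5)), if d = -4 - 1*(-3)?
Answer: 1076110080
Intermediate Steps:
d = -1 (d = -4 + 3 = -1)
E(G) = -3*G (E(G) = (-1*3)*G = -3*G)
(y(-51) - 31699)*(-34065 + E(5)) = (123 - 31699)*(-34065 - 3*5) = -31576*(-34065 - 15) = -31576*(-34080) = 1076110080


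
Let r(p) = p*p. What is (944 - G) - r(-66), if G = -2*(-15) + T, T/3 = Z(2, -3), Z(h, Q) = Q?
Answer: -3433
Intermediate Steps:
T = -9 (T = 3*(-3) = -9)
r(p) = p**2
G = 21 (G = -2*(-15) - 9 = 30 - 9 = 21)
(944 - G) - r(-66) = (944 - 1*21) - 1*(-66)**2 = (944 - 21) - 1*4356 = 923 - 4356 = -3433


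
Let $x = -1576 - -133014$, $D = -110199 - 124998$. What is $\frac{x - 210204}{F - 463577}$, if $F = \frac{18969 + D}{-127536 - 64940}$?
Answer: $\frac{1895070577}{11153403803} \approx 0.16991$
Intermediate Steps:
$D = -235197$
$x = 131438$ ($x = -1576 + 133014 = 131438$)
$F = \frac{54057}{48119}$ ($F = \frac{18969 - 235197}{-127536 - 64940} = - \frac{216228}{-192476} = \left(-216228\right) \left(- \frac{1}{192476}\right) = \frac{54057}{48119} \approx 1.1234$)
$\frac{x - 210204}{F - 463577} = \frac{131438 - 210204}{\frac{54057}{48119} - 463577} = - \frac{78766}{- \frac{22306807606}{48119}} = \left(-78766\right) \left(- \frac{48119}{22306807606}\right) = \frac{1895070577}{11153403803}$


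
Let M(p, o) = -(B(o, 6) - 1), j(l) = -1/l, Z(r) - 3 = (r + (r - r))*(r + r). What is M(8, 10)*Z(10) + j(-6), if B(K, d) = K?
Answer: -10961/6 ≈ -1826.8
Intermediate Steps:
Z(r) = 3 + 2*r² (Z(r) = 3 + (r + (r - r))*(r + r) = 3 + (r + 0)*(2*r) = 3 + r*(2*r) = 3 + 2*r²)
M(p, o) = 1 - o (M(p, o) = -(o - 1) = -(-1 + o) = 1 - o)
M(8, 10)*Z(10) + j(-6) = (1 - 1*10)*(3 + 2*10²) - 1/(-6) = (1 - 10)*(3 + 2*100) - 1*(-⅙) = -9*(3 + 200) + ⅙ = -9*203 + ⅙ = -1827 + ⅙ = -10961/6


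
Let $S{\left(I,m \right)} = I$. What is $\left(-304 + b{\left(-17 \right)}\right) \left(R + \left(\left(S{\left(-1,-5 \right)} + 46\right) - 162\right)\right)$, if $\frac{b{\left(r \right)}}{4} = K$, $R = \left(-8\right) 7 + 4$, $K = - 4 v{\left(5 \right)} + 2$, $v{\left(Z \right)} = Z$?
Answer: $63544$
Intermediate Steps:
$K = -18$ ($K = \left(-4\right) 5 + 2 = -20 + 2 = -18$)
$R = -52$ ($R = -56 + 4 = -52$)
$b{\left(r \right)} = -72$ ($b{\left(r \right)} = 4 \left(-18\right) = -72$)
$\left(-304 + b{\left(-17 \right)}\right) \left(R + \left(\left(S{\left(-1,-5 \right)} + 46\right) - 162\right)\right) = \left(-304 - 72\right) \left(-52 + \left(\left(-1 + 46\right) - 162\right)\right) = - 376 \left(-52 + \left(45 - 162\right)\right) = - 376 \left(-52 - 117\right) = \left(-376\right) \left(-169\right) = 63544$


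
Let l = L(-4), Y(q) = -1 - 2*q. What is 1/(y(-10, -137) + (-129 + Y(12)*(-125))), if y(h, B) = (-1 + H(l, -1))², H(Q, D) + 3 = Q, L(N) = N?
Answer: 1/3060 ≈ 0.00032680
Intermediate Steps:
l = -4
H(Q, D) = -3 + Q
y(h, B) = 64 (y(h, B) = (-1 + (-3 - 4))² = (-1 - 7)² = (-8)² = 64)
1/(y(-10, -137) + (-129 + Y(12)*(-125))) = 1/(64 + (-129 + (-1 - 2*12)*(-125))) = 1/(64 + (-129 + (-1 - 24)*(-125))) = 1/(64 + (-129 - 25*(-125))) = 1/(64 + (-129 + 3125)) = 1/(64 + 2996) = 1/3060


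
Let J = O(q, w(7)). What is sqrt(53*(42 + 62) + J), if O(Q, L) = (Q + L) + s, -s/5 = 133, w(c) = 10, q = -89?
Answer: 4*sqrt(298) ≈ 69.051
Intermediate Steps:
s = -665 (s = -5*133 = -665)
O(Q, L) = -665 + L + Q (O(Q, L) = (Q + L) - 665 = (L + Q) - 665 = -665 + L + Q)
J = -744 (J = -665 + 10 - 89 = -744)
sqrt(53*(42 + 62) + J) = sqrt(53*(42 + 62) - 744) = sqrt(53*104 - 744) = sqrt(5512 - 744) = sqrt(4768) = 4*sqrt(298)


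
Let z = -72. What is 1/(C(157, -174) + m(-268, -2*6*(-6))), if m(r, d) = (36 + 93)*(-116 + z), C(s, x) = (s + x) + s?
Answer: -1/24112 ≈ -4.1473e-5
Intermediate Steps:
C(s, x) = x + 2*s
m(r, d) = -24252 (m(r, d) = (36 + 93)*(-116 - 72) = 129*(-188) = -24252)
1/(C(157, -174) + m(-268, -2*6*(-6))) = 1/((-174 + 2*157) - 24252) = 1/((-174 + 314) - 24252) = 1/(140 - 24252) = 1/(-24112) = -1/24112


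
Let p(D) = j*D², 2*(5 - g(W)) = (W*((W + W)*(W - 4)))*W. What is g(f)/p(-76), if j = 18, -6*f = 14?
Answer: -191/263169 ≈ -0.00072577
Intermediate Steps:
f = -7/3 (f = -⅙*14 = -7/3 ≈ -2.3333)
g(W) = 5 - W³*(-4 + W) (g(W) = 5 - W*((W + W)*(W - 4))*W/2 = 5 - W*((2*W)*(-4 + W))*W/2 = 5 - W*(2*W*(-4 + W))*W/2 = 5 - 2*W²*(-4 + W)*W/2 = 5 - W³*(-4 + W))
p(D) = 18*D²
g(f)/p(-76) = (5 - (-7/3)⁴ + 4*(-7/3)³)/((18*(-76)²)) = (5 - 1*2401/81 + 4*(-343/27))/((18*5776)) = (5 - 2401/81 - 1372/27)/103968 = -6112/81*1/103968 = -191/263169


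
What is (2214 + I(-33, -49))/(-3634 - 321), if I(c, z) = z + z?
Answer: -2116/3955 ≈ -0.53502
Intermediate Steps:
I(c, z) = 2*z
(2214 + I(-33, -49))/(-3634 - 321) = (2214 + 2*(-49))/(-3634 - 321) = (2214 - 98)/(-3955) = 2116*(-1/3955) = -2116/3955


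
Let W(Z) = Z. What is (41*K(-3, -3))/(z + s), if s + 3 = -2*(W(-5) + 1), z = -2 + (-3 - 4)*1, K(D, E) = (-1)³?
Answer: 41/4 ≈ 10.250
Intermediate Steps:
K(D, E) = -1
z = -9 (z = -2 - 7*1 = -2 - 7 = -9)
s = 5 (s = -3 - 2*(-5 + 1) = -3 - 2*(-4) = -3 + 8 = 5)
(41*K(-3, -3))/(z + s) = (41*(-1))/(-9 + 5) = -41/(-4) = -41*(-¼) = 41/4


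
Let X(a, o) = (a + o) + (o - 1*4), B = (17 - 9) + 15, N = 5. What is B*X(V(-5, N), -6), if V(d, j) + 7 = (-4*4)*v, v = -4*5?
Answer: 6831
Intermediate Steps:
v = -20
V(d, j) = 313 (V(d, j) = -7 - 4*4*(-20) = -7 - 16*(-20) = -7 + 320 = 313)
B = 23 (B = 8 + 15 = 23)
X(a, o) = -4 + a + 2*o (X(a, o) = (a + o) + (o - 4) = (a + o) + (-4 + o) = -4 + a + 2*o)
B*X(V(-5, N), -6) = 23*(-4 + 313 + 2*(-6)) = 23*(-4 + 313 - 12) = 23*297 = 6831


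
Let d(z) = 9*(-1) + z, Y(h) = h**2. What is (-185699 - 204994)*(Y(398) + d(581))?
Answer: -62110810368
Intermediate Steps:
d(z) = -9 + z
(-185699 - 204994)*(Y(398) + d(581)) = (-185699 - 204994)*(398**2 + (-9 + 581)) = -390693*(158404 + 572) = -390693*158976 = -62110810368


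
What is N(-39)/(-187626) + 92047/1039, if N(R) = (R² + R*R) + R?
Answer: 5755763435/64981138 ≈ 88.576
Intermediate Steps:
N(R) = R + 2*R² (N(R) = (R² + R²) + R = 2*R² + R = R + 2*R²)
N(-39)/(-187626) + 92047/1039 = -39*(1 + 2*(-39))/(-187626) + 92047/1039 = -39*(1 - 78)*(-1/187626) + 92047*(1/1039) = -39*(-77)*(-1/187626) + 92047/1039 = 3003*(-1/187626) + 92047/1039 = -1001/62542 + 92047/1039 = 5755763435/64981138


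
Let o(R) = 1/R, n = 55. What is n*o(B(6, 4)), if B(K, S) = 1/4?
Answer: 220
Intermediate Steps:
B(K, S) = 1/4
n*o(B(6, 4)) = 55/(1/4) = 55*4 = 220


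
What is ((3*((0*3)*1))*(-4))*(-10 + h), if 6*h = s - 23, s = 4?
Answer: 0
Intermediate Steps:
h = -19/6 (h = (4 - 23)/6 = (⅙)*(-19) = -19/6 ≈ -3.1667)
((3*((0*3)*1))*(-4))*(-10 + h) = ((3*((0*3)*1))*(-4))*(-10 - 19/6) = ((3*(0*1))*(-4))*(-79/6) = ((3*0)*(-4))*(-79/6) = (0*(-4))*(-79/6) = 0*(-79/6) = 0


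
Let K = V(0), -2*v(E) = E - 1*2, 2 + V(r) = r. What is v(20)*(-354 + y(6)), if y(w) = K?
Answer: 3204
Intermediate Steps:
V(r) = -2 + r
v(E) = 1 - E/2 (v(E) = -(E - 1*2)/2 = -(E - 2)/2 = -(-2 + E)/2 = 1 - E/2)
K = -2 (K = -2 + 0 = -2)
y(w) = -2
v(20)*(-354 + y(6)) = (1 - ½*20)*(-354 - 2) = (1 - 10)*(-356) = -9*(-356) = 3204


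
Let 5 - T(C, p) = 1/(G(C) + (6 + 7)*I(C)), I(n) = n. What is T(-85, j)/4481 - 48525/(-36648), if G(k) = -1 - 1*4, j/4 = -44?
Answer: 13420134211/10126880760 ≈ 1.3252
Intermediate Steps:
j = -176 (j = 4*(-44) = -176)
G(k) = -5 (G(k) = -1 - 4 = -5)
T(C, p) = 5 - 1/(-5 + 13*C) (T(C, p) = 5 - 1/(-5 + (6 + 7)*C) = 5 - 1/(-5 + 13*C))
T(-85, j)/4481 - 48525/(-36648) = (13*(-2 + 5*(-85))/(-5 + 13*(-85)))/4481 - 48525/(-36648) = (13*(-2 - 425)/(-5 - 1105))*(1/4481) - 48525*(-1/36648) = (13*(-427)/(-1110))*(1/4481) + 16175/12216 = (13*(-1/1110)*(-427))*(1/4481) + 16175/12216 = (5551/1110)*(1/4481) + 16175/12216 = 5551/4973910 + 16175/12216 = 13420134211/10126880760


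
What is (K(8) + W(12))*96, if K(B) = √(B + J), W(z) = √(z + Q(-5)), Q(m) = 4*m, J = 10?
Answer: √2*(288 + 192*I) ≈ 407.29 + 271.53*I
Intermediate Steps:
W(z) = √(-20 + z) (W(z) = √(z + 4*(-5)) = √(z - 20) = √(-20 + z))
K(B) = √(10 + B) (K(B) = √(B + 10) = √(10 + B))
(K(8) + W(12))*96 = (√(10 + 8) + √(-20 + 12))*96 = (√18 + √(-8))*96 = (3*√2 + 2*I*√2)*96 = 288*√2 + 192*I*√2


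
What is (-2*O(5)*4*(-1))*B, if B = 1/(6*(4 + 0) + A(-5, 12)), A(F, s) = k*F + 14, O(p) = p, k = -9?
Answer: 40/83 ≈ 0.48193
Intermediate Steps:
A(F, s) = 14 - 9*F (A(F, s) = -9*F + 14 = 14 - 9*F)
B = 1/83 (B = 1/(6*(4 + 0) + (14 - 9*(-5))) = 1/(6*4 + (14 + 45)) = 1/(24 + 59) = 1/83 ≈ 0.012048)
(-2*O(5)*4*(-1))*B = -2*5*4*(-1)*(1/83) = -40*(-1)*(1/83) = -2*(-20)*(1/83) = 40*(1/83) = 40/83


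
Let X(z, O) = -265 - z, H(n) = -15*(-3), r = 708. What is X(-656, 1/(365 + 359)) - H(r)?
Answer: 346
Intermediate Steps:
H(n) = 45
X(-656, 1/(365 + 359)) - H(r) = (-265 - 1*(-656)) - 1*45 = (-265 + 656) - 45 = 391 - 45 = 346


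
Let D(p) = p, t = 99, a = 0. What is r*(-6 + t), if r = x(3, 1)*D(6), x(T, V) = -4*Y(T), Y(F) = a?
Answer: 0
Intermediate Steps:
Y(F) = 0
x(T, V) = 0 (x(T, V) = -4*0 = 0)
r = 0 (r = 0*6 = 0)
r*(-6 + t) = 0*(-6 + 99) = 0*93 = 0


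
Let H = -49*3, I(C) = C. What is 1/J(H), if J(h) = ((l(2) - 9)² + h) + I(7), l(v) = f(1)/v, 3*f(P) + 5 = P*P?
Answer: -9/419 ≈ -0.021480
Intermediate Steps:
f(P) = -5/3 + P²/3 (f(P) = -5/3 + (P*P)/3 = -5/3 + P²/3)
l(v) = -4/(3*v) (l(v) = (-5/3 + (⅓)*1²)/v = (-5/3 + (⅓)*1)/v = (-5/3 + ⅓)/v = -4/(3*v))
H = -147
J(h) = 904/9 + h (J(h) = ((-4/3/2 - 9)² + h) + 7 = ((-4/3*½ - 9)² + h) + 7 = ((-⅔ - 9)² + h) + 7 = ((-29/3)² + h) + 7 = (841/9 + h) + 7 = 904/9 + h)
1/J(H) = 1/(904/9 - 147) = 1/(-419/9) = -9/419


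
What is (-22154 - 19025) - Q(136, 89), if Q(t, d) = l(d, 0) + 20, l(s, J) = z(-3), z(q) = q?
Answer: -41196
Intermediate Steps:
l(s, J) = -3
Q(t, d) = 17 (Q(t, d) = -3 + 20 = 17)
(-22154 - 19025) - Q(136, 89) = (-22154 - 19025) - 1*17 = -41179 - 17 = -41196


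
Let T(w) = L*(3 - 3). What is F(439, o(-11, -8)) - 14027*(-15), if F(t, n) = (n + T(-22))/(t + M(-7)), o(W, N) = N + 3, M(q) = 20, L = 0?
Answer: 96575890/459 ≈ 2.1041e+5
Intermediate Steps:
o(W, N) = 3 + N
T(w) = 0 (T(w) = 0*(3 - 3) = 0*0 = 0)
F(t, n) = n/(20 + t) (F(t, n) = (n + 0)/(t + 20) = n/(20 + t))
F(439, o(-11, -8)) - 14027*(-15) = (3 - 8)/(20 + 439) - 14027*(-15) = -5/459 - 1*(-210405) = -5*1/459 + 210405 = -5/459 + 210405 = 96575890/459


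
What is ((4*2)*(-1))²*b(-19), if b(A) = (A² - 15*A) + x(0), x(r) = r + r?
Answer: 41344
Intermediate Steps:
x(r) = 2*r
b(A) = A² - 15*A (b(A) = (A² - 15*A) + 2*0 = (A² - 15*A) + 0 = A² - 15*A)
((4*2)*(-1))²*b(-19) = ((4*2)*(-1))²*(-19*(-15 - 19)) = (8*(-1))²*(-19*(-34)) = (-8)²*646 = 64*646 = 41344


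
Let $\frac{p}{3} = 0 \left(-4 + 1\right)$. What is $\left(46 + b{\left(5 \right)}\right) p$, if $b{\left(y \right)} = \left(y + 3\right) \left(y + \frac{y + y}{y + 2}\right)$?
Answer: $0$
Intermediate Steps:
$b{\left(y \right)} = \left(3 + y\right) \left(y + \frac{2 y}{2 + y}\right)$
$p = 0$ ($p = 3 \cdot 0 \left(-4 + 1\right) = 3 \cdot 0 \left(-3\right) = 3 \cdot 0 = 0$)
$\left(46 + b{\left(5 \right)}\right) p = \left(46 + \frac{5 \left(12 + 5^{2} + 7 \cdot 5\right)}{2 + 5}\right) 0 = \left(46 + \frac{5 \left(12 + 25 + 35\right)}{7}\right) 0 = \left(46 + 5 \cdot \frac{1}{7} \cdot 72\right) 0 = \left(46 + \frac{360}{7}\right) 0 = \frac{682}{7} \cdot 0 = 0$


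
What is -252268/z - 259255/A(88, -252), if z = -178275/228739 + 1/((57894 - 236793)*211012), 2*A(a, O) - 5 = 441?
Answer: 69145125860698645933529/214393855785654271 ≈ 3.2251e+5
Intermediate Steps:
A(a, O) = 223 (A(a, O) = 5/2 + (1/2)*441 = 5/2 + 441/2 = 223)
z = -961407425047777/1233551384044476 (z = -178275*1/228739 + (1/211012)/(-178899) = -178275/228739 - 1/178899*1/211012 = -178275/228739 - 1/37749835788 = -961407425047777/1233551384044476 ≈ -0.77938)
-252268/z - 259255/A(88, -252) = -252268/(-961407425047777/1233551384044476) - 259255/223 = -252268*(-1233551384044476/961407425047777) - 259255*1/223 = 311185540550131871568/961407425047777 - 259255/223 = 69145125860698645933529/214393855785654271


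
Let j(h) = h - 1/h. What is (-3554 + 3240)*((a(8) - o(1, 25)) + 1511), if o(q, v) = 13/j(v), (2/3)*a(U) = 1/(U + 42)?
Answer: -284579927/600 ≈ -4.7430e+5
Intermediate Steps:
a(U) = 3/(2*(42 + U)) (a(U) = 3/(2*(U + 42)) = 3/(2*(42 + U)))
o(q, v) = 13/(v - 1/v)
(-3554 + 3240)*((a(8) - o(1, 25)) + 1511) = (-3554 + 3240)*((3/(2*(42 + 8)) - 13*25/(-1 + 25²)) + 1511) = -314*(((3/2)/50 - 13*25/(-1 + 625)) + 1511) = -314*(((3/2)*(1/50) - 13*25/624) + 1511) = -314*((3/100 - 13*25/624) + 1511) = -314*((3/100 - 1*25/48) + 1511) = -314*((3/100 - 25/48) + 1511) = -314*(-589/1200 + 1511) = -314*1812611/1200 = -284579927/600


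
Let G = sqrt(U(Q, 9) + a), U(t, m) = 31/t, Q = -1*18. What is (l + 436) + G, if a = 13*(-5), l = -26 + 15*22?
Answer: 740 + I*sqrt(2402)/6 ≈ 740.0 + 8.1684*I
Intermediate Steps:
l = 304 (l = -26 + 330 = 304)
Q = -18
a = -65
G = I*sqrt(2402)/6 (G = sqrt(31/(-18) - 65) = sqrt(31*(-1/18) - 65) = sqrt(-31/18 - 65) = sqrt(-1201/18) = I*sqrt(2402)/6 ≈ 8.1684*I)
(l + 436) + G = (304 + 436) + I*sqrt(2402)/6 = 740 + I*sqrt(2402)/6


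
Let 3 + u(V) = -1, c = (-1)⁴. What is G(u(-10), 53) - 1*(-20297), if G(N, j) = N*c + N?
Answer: 20289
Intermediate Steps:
c = 1
u(V) = -4 (u(V) = -3 - 1 = -4)
G(N, j) = 2*N (G(N, j) = N*1 + N = N + N = 2*N)
G(u(-10), 53) - 1*(-20297) = 2*(-4) - 1*(-20297) = -8 + 20297 = 20289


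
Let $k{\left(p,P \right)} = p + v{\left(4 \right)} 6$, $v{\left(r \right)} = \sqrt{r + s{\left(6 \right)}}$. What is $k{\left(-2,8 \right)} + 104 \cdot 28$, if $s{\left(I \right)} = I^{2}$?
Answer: $2910 + 12 \sqrt{10} \approx 2947.9$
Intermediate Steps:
$v{\left(r \right)} = \sqrt{36 + r}$ ($v{\left(r \right)} = \sqrt{r + 6^{2}} = \sqrt{r + 36} = \sqrt{36 + r}$)
$k{\left(p,P \right)} = p + 12 \sqrt{10}$ ($k{\left(p,P \right)} = p + \sqrt{36 + 4} \cdot 6 = p + \sqrt{40} \cdot 6 = p + 2 \sqrt{10} \cdot 6 = p + 12 \sqrt{10}$)
$k{\left(-2,8 \right)} + 104 \cdot 28 = \left(-2 + 12 \sqrt{10}\right) + 104 \cdot 28 = \left(-2 + 12 \sqrt{10}\right) + 2912 = 2910 + 12 \sqrt{10}$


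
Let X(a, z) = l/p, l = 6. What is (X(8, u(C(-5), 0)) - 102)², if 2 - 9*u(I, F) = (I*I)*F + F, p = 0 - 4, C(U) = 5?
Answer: 42849/4 ≈ 10712.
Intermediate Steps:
p = -4
u(I, F) = 2/9 - F/9 - F*I²/9 (u(I, F) = 2/9 - ((I*I)*F + F)/9 = 2/9 - (I²*F + F)/9 = 2/9 - (F*I² + F)/9 = 2/9 - (F + F*I²)/9 = 2/9 + (-F/9 - F*I²/9) = 2/9 - F/9 - F*I²/9)
X(a, z) = -3/2 (X(a, z) = 6/(-4) = 6*(-¼) = -3/2)
(X(8, u(C(-5), 0)) - 102)² = (-3/2 - 102)² = (-207/2)² = 42849/4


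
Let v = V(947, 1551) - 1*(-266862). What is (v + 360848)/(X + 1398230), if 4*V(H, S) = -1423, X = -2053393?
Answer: -2509417/2620652 ≈ -0.95755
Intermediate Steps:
V(H, S) = -1423/4 (V(H, S) = (¼)*(-1423) = -1423/4)
v = 1066025/4 (v = -1423/4 - 1*(-266862) = -1423/4 + 266862 = 1066025/4 ≈ 2.6651e+5)
(v + 360848)/(X + 1398230) = (1066025/4 + 360848)/(-2053393 + 1398230) = (2509417/4)/(-655163) = (2509417/4)*(-1/655163) = -2509417/2620652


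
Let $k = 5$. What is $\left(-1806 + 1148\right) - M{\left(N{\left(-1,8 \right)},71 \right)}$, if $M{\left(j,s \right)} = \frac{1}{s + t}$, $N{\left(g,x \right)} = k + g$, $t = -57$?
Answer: $- \frac{9213}{14} \approx -658.07$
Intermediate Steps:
$N{\left(g,x \right)} = 5 + g$
$M{\left(j,s \right)} = \frac{1}{-57 + s}$ ($M{\left(j,s \right)} = \frac{1}{s - 57} = \frac{1}{-57 + s}$)
$\left(-1806 + 1148\right) - M{\left(N{\left(-1,8 \right)},71 \right)} = \left(-1806 + 1148\right) - \frac{1}{-57 + 71} = -658 - \frac{1}{14} = - \frac{9213}{14}$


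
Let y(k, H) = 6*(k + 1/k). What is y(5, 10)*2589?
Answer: 403884/5 ≈ 80777.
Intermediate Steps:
y(k, H) = 6*k + 6/k
y(5, 10)*2589 = (6*5 + 6/5)*2589 = (30 + 6*(1/5))*2589 = (30 + 6/5)*2589 = (156/5)*2589 = 403884/5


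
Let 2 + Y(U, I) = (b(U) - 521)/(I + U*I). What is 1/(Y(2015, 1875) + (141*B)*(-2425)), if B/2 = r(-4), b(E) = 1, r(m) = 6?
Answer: -94500/387743139013 ≈ -2.4372e-7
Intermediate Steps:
B = 12 (B = 2*6 = 12)
Y(U, I) = -2 - 520/(I + I*U) (Y(U, I) = -2 + (1 - 521)/(I + U*I) = -2 - 520/(I + I*U))
1/(Y(2015, 1875) + (141*B)*(-2425)) = 1/(2*(-260 - 1*1875 - 1*1875*2015)/(1875*(1 + 2015)) + (141*12)*(-2425)) = 1/(2*(1/1875)*(-260 - 1875 - 3778125)/2016 + 1692*(-2425)) = 1/(2*(1/1875)*(1/2016)*(-3780260) - 4103100) = 1/(-189013/94500 - 4103100) = 1/(-387743139013/94500) = -94500/387743139013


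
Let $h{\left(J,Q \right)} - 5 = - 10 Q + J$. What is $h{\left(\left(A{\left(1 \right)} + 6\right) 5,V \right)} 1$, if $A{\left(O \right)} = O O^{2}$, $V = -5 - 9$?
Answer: $180$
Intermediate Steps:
$V = -14$ ($V = -5 - 9 = -14$)
$A{\left(O \right)} = O^{3}$
$h{\left(J,Q \right)} = 5 + J - 10 Q$ ($h{\left(J,Q \right)} = 5 + \left(- 10 Q + J\right) = 5 + \left(J - 10 Q\right) = 5 + J - 10 Q$)
$h{\left(\left(A{\left(1 \right)} + 6\right) 5,V \right)} 1 = \left(5 + \left(1^{3} + 6\right) 5 - -140\right) 1 = \left(5 + \left(1 + 6\right) 5 + 140\right) 1 = \left(5 + 7 \cdot 5 + 140\right) 1 = \left(5 + 35 + 140\right) 1 = 180 \cdot 1 = 180$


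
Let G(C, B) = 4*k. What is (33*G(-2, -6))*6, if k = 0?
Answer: 0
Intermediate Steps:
G(C, B) = 0 (G(C, B) = 4*0 = 0)
(33*G(-2, -6))*6 = (33*0)*6 = 0*6 = 0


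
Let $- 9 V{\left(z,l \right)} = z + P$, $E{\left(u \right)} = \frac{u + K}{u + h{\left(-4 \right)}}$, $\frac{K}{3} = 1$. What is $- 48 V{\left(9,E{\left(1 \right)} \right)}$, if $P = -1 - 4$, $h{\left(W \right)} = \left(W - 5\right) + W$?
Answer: $\frac{64}{3} \approx 21.333$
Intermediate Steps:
$K = 3$ ($K = 3 \cdot 1 = 3$)
$h{\left(W \right)} = -5 + 2 W$ ($h{\left(W \right)} = \left(-5 + W\right) + W = -5 + 2 W$)
$P = -5$
$E{\left(u \right)} = \frac{3 + u}{-13 + u}$ ($E{\left(u \right)} = \frac{u + 3}{u + \left(-5 + 2 \left(-4\right)\right)} = \frac{3 + u}{u - 13} = \frac{3 + u}{-13 + u}$)
$V{\left(z,l \right)} = \frac{5}{9} - \frac{z}{9}$ ($V{\left(z,l \right)} = - \frac{z - 5}{9} = - \frac{-5 + z}{9} = \frac{5}{9} - \frac{z}{9}$)
$- 48 V{\left(9,E{\left(1 \right)} \right)} = - 48 \left(\frac{5}{9} - 1\right) = \left(-48\right) \left(- \frac{4}{9}\right) = \frac{64}{3}$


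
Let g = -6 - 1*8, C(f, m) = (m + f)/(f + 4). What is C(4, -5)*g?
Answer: 7/4 ≈ 1.7500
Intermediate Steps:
C(f, m) = (f + m)/(4 + f)
g = -14 (g = -6 - 8 = -14)
C(4, -5)*g = ((4 - 5)/(4 + 4))*(-14) = (-1/8)*(-14) = ((⅛)*(-1))*(-14) = -⅛*(-14) = 7/4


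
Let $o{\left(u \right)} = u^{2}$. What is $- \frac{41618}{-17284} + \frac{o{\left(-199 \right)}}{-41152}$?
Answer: $\frac{257050063}{177817792} \approx 1.4456$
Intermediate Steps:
$- \frac{41618}{-17284} + \frac{o{\left(-199 \right)}}{-41152} = - \frac{41618}{-17284} + \frac{\left(-199\right)^{2}}{-41152} = \left(-41618\right) \left(- \frac{1}{17284}\right) + 39601 \left(- \frac{1}{41152}\right) = \frac{20809}{8642} - \frac{39601}{41152} = \frac{257050063}{177817792}$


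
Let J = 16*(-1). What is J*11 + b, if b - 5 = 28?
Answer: -143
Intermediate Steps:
b = 33 (b = 5 + 28 = 33)
J = -16
J*11 + b = -16*11 + 33 = -176 + 33 = -143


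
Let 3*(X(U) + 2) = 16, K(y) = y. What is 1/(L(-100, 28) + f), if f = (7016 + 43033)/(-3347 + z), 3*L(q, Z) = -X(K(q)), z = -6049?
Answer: -1044/6721 ≈ -0.15533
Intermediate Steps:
X(U) = 10/3 (X(U) = -2 + (⅓)*16 = -2 + 16/3 = 10/3)
L(q, Z) = -10/9 (L(q, Z) = (-1*10/3)/3 = (⅓)*(-10/3) = -10/9)
f = -5561/1044 (f = (7016 + 43033)/(-3347 - 6049) = 50049/(-9396) = 50049*(-1/9396) = -5561/1044 ≈ -5.3266)
1/(L(-100, 28) + f) = 1/(-10/9 - 5561/1044) = 1/(-6721/1044) = -1044/6721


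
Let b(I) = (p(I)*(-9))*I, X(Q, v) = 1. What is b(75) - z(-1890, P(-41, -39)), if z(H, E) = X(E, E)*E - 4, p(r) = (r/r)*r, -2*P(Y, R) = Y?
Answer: -101283/2 ≈ -50642.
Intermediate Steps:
P(Y, R) = -Y/2
p(r) = r (p(r) = 1*r = r)
z(H, E) = -4 + E (z(H, E) = 1*E - 4 = E - 4 = -4 + E)
b(I) = -9*I² (b(I) = (I*(-9))*I = (-9*I)*I = -9*I²)
b(75) - z(-1890, P(-41, -39)) = -9*75² - (-4 - ½*(-41)) = -9*5625 - (-4 + 41/2) = -50625 - 1*33/2 = -50625 - 33/2 = -101283/2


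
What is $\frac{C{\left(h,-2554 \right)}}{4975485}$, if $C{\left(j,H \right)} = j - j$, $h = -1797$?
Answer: $0$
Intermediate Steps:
$C{\left(j,H \right)} = 0$
$\frac{C{\left(h,-2554 \right)}}{4975485} = \frac{0}{4975485} = 0 \cdot \frac{1}{4975485} = 0$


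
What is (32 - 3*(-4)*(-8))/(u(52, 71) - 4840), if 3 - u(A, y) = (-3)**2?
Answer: 32/2423 ≈ 0.013207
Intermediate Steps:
u(A, y) = -6 (u(A, y) = 3 - 1*(-3)**2 = 3 - 1*9 = 3 - 9 = -6)
(32 - 3*(-4)*(-8))/(u(52, 71) - 4840) = (32 - 3*(-4)*(-8))/(-6 - 4840) = (32 + 12*(-8))/(-4846) = (32 - 96)*(-1/4846) = -64*(-1/4846) = 32/2423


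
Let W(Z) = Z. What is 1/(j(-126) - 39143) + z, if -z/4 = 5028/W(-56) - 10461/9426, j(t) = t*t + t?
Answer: 93532501619/257252821 ≈ 363.58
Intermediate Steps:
j(t) = t + t**2 (j(t) = t**2 + t = t + t**2)
z = 3998312/10997 (z = -4*(5028/(-56) - 10461/9426) = -4*(5028*(-1/56) - 10461*1/9426) = -4*(-1257/14 - 3487/3142) = -4*(-999578/10997) = 3998312/10997 ≈ 363.58)
1/(j(-126) - 39143) + z = 1/(-126*(1 - 126) - 39143) + 3998312/10997 = 1/(-126*(-125) - 39143) + 3998312/10997 = 1/(15750 - 39143) + 3998312/10997 = 1/(-23393) + 3998312/10997 = -1/23393 + 3998312/10997 = 93532501619/257252821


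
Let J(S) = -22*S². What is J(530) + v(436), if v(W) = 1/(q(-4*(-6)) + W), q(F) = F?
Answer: -2842707999/460 ≈ -6.1798e+6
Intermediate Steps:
v(W) = 1/(24 + W) (v(W) = 1/(-4*(-6) + W) = 1/(24 + W))
J(530) + v(436) = -22*530² + 1/(24 + 436) = -22*280900 + 1/460 = -6179800 + 1/460 = -2842707999/460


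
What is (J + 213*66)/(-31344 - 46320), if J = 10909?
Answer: -24967/77664 ≈ -0.32147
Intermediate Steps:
(J + 213*66)/(-31344 - 46320) = (10909 + 213*66)/(-31344 - 46320) = (10909 + 14058)/(-77664) = 24967*(-1/77664) = -24967/77664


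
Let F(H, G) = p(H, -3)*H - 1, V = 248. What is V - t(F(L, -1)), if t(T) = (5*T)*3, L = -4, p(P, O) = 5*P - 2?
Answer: -1057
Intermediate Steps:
p(P, O) = -2 + 5*P
F(H, G) = -1 + H*(-2 + 5*H) (F(H, G) = (-2 + 5*H)*H - 1 = H*(-2 + 5*H) - 1 = -1 + H*(-2 + 5*H))
t(T) = 15*T
V - t(F(L, -1)) = 248 - 15*(-1 - 4*(-2 + 5*(-4))) = 248 - 15*(-1 - 4*(-2 - 20)) = 248 - 15*(-1 - 4*(-22)) = 248 - 15*(-1 + 88) = 248 - 15*87 = 248 - 1*1305 = 248 - 1305 = -1057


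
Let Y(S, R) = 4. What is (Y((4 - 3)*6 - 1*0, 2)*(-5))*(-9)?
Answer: 180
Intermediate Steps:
(Y((4 - 3)*6 - 1*0, 2)*(-5))*(-9) = (4*(-5))*(-9) = -20*(-9) = 180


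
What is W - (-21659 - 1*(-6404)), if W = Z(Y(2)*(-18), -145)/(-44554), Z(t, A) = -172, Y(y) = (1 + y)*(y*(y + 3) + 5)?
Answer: 339835721/22277 ≈ 15255.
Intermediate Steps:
Y(y) = (1 + y)*(5 + y*(3 + y)) (Y(y) = (1 + y)*(y*(3 + y) + 5) = (1 + y)*(5 + y*(3 + y)))
W = 86/22277 (W = -172/(-44554) = -172*(-1/44554) = 86/22277 ≈ 0.0038605)
W - (-21659 - 1*(-6404)) = 86/22277 - (-21659 - 1*(-6404)) = 86/22277 - (-21659 + 6404) = 86/22277 - 1*(-15255) = 86/22277 + 15255 = 339835721/22277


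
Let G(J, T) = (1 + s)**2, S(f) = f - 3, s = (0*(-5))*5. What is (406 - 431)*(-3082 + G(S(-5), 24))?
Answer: 77025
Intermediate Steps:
s = 0 (s = 0*5 = 0)
S(f) = -3 + f
G(J, T) = 1 (G(J, T) = (1 + 0)**2 = 1**2 = 1)
(406 - 431)*(-3082 + G(S(-5), 24)) = (406 - 431)*(-3082 + 1) = -25*(-3081) = 77025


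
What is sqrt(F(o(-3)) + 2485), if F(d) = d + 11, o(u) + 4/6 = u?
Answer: sqrt(22431)/3 ≈ 49.923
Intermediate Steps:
o(u) = -2/3 + u
F(d) = 11 + d
sqrt(F(o(-3)) + 2485) = sqrt((11 + (-2/3 - 3)) + 2485) = sqrt((11 - 11/3) + 2485) = sqrt(22/3 + 2485) = sqrt(7477/3) = sqrt(22431)/3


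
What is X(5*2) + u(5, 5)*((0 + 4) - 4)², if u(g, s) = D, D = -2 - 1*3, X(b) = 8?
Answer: 8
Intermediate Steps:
D = -5 (D = -2 - 3 = -5)
u(g, s) = -5
X(5*2) + u(5, 5)*((0 + 4) - 4)² = 8 - 5*((0 + 4) - 4)² = 8 - 5*(4 - 4)² = 8 - 5*0² = 8 - 5*0 = 8 + 0 = 8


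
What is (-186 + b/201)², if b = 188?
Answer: 1383691204/40401 ≈ 34249.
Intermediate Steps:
(-186 + b/201)² = (-186 + 188/201)² = (-37198/201)² = 1383691204/40401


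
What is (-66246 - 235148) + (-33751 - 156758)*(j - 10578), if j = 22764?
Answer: -2321844068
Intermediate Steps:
(-66246 - 235148) + (-33751 - 156758)*(j - 10578) = (-66246 - 235148) + (-33751 - 156758)*(22764 - 10578) = -301394 - 190509*12186 = -301394 - 2321542674 = -2321844068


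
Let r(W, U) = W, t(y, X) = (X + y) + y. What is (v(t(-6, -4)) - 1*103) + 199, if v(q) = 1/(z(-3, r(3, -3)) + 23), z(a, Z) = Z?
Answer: 2497/26 ≈ 96.038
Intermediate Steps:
t(y, X) = X + 2*y
v(q) = 1/26 (v(q) = 1/(3 + 23) = 1/26)
(v(t(-6, -4)) - 1*103) + 199 = (1/26 - 1*103) + 199 = (1/26 - 103) + 199 = -2677/26 + 199 = 2497/26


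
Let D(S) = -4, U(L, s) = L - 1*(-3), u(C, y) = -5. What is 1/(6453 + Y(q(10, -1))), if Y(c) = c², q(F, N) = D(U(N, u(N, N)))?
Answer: 1/6469 ≈ 0.00015458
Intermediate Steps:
U(L, s) = 3 + L (U(L, s) = L + 3 = 3 + L)
q(F, N) = -4
1/(6453 + Y(q(10, -1))) = 1/(6453 + (-4)²) = 1/(6453 + 16) = 1/6469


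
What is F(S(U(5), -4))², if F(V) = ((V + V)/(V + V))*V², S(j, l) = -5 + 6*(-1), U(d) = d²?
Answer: 14641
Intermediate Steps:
S(j, l) = -11 (S(j, l) = -5 - 6 = -11)
F(V) = V² (F(V) = ((2*V)/((2*V)))*V² = ((2*V)*(1/(2*V)))*V² = 1*V² = V²)
F(S(U(5), -4))² = ((-11)²)² = 121² = 14641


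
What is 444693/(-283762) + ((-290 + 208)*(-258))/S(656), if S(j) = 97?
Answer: 5960133651/27524914 ≈ 216.54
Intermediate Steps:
444693/(-283762) + ((-290 + 208)*(-258))/S(656) = 444693/(-283762) + ((-290 + 208)*(-258))/97 = 444693*(-1/283762) - 82*(-258)*(1/97) = -444693/283762 + 21156*(1/97) = -444693/283762 + 21156/97 = 5960133651/27524914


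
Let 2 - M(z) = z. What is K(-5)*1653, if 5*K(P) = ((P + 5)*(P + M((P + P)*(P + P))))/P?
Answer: 0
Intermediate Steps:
M(z) = 2 - z
K(P) = (5 + P)*(2 + P - 4*P²)/(5*P) (K(P) = (((P + 5)*(P + (2 - (P + P)*(P + P))))/P)/5 = (((5 + P)*(P + (2 - 2*P*2*P)))/P)/5 = (((5 + P)*(P + (2 - 4*P²)))/P)/5 = (((5 + P)*(2 + P - 4*P²))/P)/5 = ((5 + P)*(2 + P - 4*P²)/P)/5 = (5 + P)*(2 + P - 4*P²)/(5*P))
K(-5)*1653 = ((⅕)*(10 - 19*(-5)² - 4*(-5)³ + 7*(-5))/(-5))*1653 = ((⅕)*(-⅕)*(10 - 19*25 - 4*(-125) - 35))*1653 = ((⅕)*(-⅕)*(10 - 475 + 500 - 35))*1653 = ((⅕)*(-⅕)*0)*1653 = 0*1653 = 0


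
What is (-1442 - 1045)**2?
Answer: 6185169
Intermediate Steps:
(-1442 - 1045)**2 = (-2487)**2 = 6185169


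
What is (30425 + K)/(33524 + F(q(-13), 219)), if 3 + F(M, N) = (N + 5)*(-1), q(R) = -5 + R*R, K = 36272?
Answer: 66697/33297 ≈ 2.0031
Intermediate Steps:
q(R) = -5 + R**2
F(M, N) = -8 - N (F(M, N) = -3 + (N + 5)*(-1) = -3 + (5 + N)*(-1) = -3 + (-5 - N) = -8 - N)
(30425 + K)/(33524 + F(q(-13), 219)) = (30425 + 36272)/(33524 + (-8 - 1*219)) = 66697/(33524 + (-8 - 219)) = 66697/(33524 - 227) = 66697/33297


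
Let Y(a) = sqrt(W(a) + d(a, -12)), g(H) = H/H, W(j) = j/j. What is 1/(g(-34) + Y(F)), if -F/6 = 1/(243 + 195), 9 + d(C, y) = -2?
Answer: 1/11 - I*sqrt(10)/11 ≈ 0.090909 - 0.28748*I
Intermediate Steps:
d(C, y) = -11 (d(C, y) = -9 - 2 = -11)
W(j) = 1
g(H) = 1
F = -1/73 (F = -6/(243 + 195) = -6/438 = -6*1/438 = -1/73 ≈ -0.013699)
Y(a) = I*sqrt(10) (Y(a) = sqrt(1 - 11) = sqrt(-10) = I*sqrt(10))
1/(g(-34) + Y(F)) = 1/(1 + I*sqrt(10))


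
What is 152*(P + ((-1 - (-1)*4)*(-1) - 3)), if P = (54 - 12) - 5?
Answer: 4712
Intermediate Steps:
P = 37 (P = 42 - 5 = 37)
152*(P + ((-1 - (-1)*4)*(-1) - 3)) = 152*(37 + ((-1 - (-1)*4)*(-1) - 3)) = 152*(37 + ((-1 - 1*(-4))*(-1) - 3)) = 152*(37 + ((-1 + 4)*(-1) - 3)) = 152*(37 + (3*(-1) - 3)) = 152*(37 + (-3 - 3)) = 152*(37 - 6) = 152*31 = 4712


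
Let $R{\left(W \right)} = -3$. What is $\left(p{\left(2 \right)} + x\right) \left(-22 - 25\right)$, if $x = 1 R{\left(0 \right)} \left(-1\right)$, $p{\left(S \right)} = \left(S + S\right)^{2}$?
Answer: $-893$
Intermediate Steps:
$p{\left(S \right)} = 4 S^{2}$ ($p{\left(S \right)} = \left(2 S\right)^{2} = 4 S^{2}$)
$x = 3$ ($x = 1 \left(-3\right) \left(-1\right) = \left(-3\right) \left(-1\right) = 3$)
$\left(p{\left(2 \right)} + x\right) \left(-22 - 25\right) = \left(4 \cdot 2^{2} + 3\right) \left(-22 - 25\right) = \left(4 \cdot 4 + 3\right) \left(-47\right) = \left(16 + 3\right) \left(-47\right) = 19 \left(-47\right) = -893$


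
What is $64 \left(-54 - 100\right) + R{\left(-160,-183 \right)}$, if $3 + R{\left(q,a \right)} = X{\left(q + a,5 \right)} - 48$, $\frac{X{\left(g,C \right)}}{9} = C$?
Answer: $-9862$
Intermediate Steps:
$X{\left(g,C \right)} = 9 C$
$R{\left(q,a \right)} = -6$ ($R{\left(q,a \right)} = -3 + \left(9 \cdot 5 - 48\right) = -3 + \left(45 - 48\right) = -3 - 3 = -6$)
$64 \left(-54 - 100\right) + R{\left(-160,-183 \right)} = 64 \left(-54 - 100\right) - 6 = 64 \left(-154\right) - 6 = -9856 - 6 = -9862$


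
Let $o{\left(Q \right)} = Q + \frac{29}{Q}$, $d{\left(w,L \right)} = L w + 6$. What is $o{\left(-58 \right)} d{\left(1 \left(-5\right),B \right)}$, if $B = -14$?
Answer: $-4446$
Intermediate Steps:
$d{\left(w,L \right)} = 6 + L w$
$o{\left(-58 \right)} d{\left(1 \left(-5\right),B \right)} = \left(-58 + \frac{29}{-58}\right) \left(6 - 14 \cdot 1 \left(-5\right)\right) = \left(-58 + 29 \left(- \frac{1}{58}\right)\right) \left(6 - -70\right) = \left(-58 - \frac{1}{2}\right) \left(6 + 70\right) = \left(- \frac{117}{2}\right) 76 = -4446$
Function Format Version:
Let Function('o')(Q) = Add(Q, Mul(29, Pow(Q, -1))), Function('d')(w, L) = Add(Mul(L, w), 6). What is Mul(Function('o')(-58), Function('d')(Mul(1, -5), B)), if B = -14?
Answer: -4446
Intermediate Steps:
Function('d')(w, L) = Add(6, Mul(L, w))
Mul(Function('o')(-58), Function('d')(Mul(1, -5), B)) = Mul(Add(-58, Mul(29, Pow(-58, -1))), Add(6, Mul(-14, Mul(1, -5)))) = Mul(Add(-58, Mul(29, Rational(-1, 58))), Add(6, Mul(-14, -5))) = Mul(Add(-58, Rational(-1, 2)), Add(6, 70)) = Mul(Rational(-117, 2), 76) = -4446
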